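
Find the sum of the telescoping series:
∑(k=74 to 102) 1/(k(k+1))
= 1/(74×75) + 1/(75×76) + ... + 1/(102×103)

Partial fractions: 1/(k(k+1)) = 1/k - 1/(k+1)
The series telescopes:
= (1/74 - 1/75) + (1/75 - 1/76) + ... + (1/102 - 1/103)
= 1/74 - 1/103
= 29/7622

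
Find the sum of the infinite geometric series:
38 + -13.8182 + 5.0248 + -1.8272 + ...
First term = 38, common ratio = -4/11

For |r| < 1, S = a / (1 - r)
S = 38 / (1 - (-4/11))
S = 38 / (15/11)
S = 418/15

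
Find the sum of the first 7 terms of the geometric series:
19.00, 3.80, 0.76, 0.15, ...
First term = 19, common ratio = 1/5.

Sₙ = a(1 - rⁿ) / (1 - r)
S_7 = 19(1 - (1/5)^7) / (1 - (1/5))
S_7 = 19(1 - (1/78125)) / (4/5)
S_7 = 371089/15625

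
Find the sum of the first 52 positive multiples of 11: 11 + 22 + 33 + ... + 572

Factor out 11: = 11(1 + 2 + ... + 52) = 11 × n(n+1)/2
= 11 × 52×53/2
= 11 × 1378
= 15158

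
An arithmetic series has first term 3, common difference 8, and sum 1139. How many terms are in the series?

Using S = n/2 × [2a + (n-1)d]
1139 = n/2 × [2(3) + (n-1)(8)]
1139 = n/2 × [6 + 8n - 8]
2278 = n × [-2 + 8n]
8n² + (-2)n - 2278 = 0
Discriminant: Δ = (-2)² - 4(8)(-2278) = 4 + 72896 = 72900
√Δ = 270
n = [-(-2) + √Δ] / (2·8) = (2 + 270) / 16 = 272 / 16 = 17
(The negative root is discarded since n must be a positive integer.)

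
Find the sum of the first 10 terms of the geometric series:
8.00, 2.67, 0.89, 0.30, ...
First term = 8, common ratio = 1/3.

Sₙ = a(1 - rⁿ) / (1 - r)
S_10 = 8(1 - (1/3)^10) / (1 - (1/3))
S_10 = 8(1 - (1/59049)) / (2/3)
S_10 = 236192/19683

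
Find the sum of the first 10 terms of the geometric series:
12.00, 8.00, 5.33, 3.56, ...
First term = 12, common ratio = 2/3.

Sₙ = a(1 - rⁿ) / (1 - r)
S_10 = 12(1 - (2/3)^10) / (1 - (2/3))
S_10 = 12(1 - (1024/59049)) / (1/3)
S_10 = 232100/6561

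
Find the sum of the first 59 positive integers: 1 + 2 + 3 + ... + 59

Formula: ∑k = n(n+1)/2
= 59×60/2
= 3540/2
= 1770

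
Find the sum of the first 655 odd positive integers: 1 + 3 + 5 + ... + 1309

Sum of first n odd numbers = n²
= 655²
= 429025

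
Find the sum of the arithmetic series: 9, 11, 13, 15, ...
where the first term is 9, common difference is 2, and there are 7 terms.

Sₙ = n/2 × (first + last)
Last term = a + (n-1)d = 9 + (7-1)×2 = 21
S_7 = 7/2 × (9 + 21)
S_7 = 7/2 × 30 = 105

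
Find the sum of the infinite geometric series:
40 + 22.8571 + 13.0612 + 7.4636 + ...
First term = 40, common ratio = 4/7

For |r| < 1, S = a / (1 - r)
S = 40 / (1 - (4/7))
S = 40 / (3/7)
S = 280/3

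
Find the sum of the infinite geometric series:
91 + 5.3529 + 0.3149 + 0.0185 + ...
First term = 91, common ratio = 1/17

For |r| < 1, S = a / (1 - r)
S = 91 / (1 - (1/17))
S = 91 / (16/17)
S = 1547/16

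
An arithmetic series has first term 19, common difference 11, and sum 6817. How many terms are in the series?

Using S = n/2 × [2a + (n-1)d]
6817 = n/2 × [2(19) + (n-1)(11)]
6817 = n/2 × [38 + 11n - 11]
13634 = n × [27 + 11n]
11n² + (27)n - 13634 = 0
Discriminant: Δ = (27)² - 4(11)(-13634) = 729 + 599896 = 600625
√Δ = 775
n = [-(27) + √Δ] / (2·11) = (-27 + 775) / 22 = 748 / 22 = 34
(The negative root is discarded since n must be a positive integer.)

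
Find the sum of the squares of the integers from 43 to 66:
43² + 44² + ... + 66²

Use ∑_{k=1}^{n} k² = n(n+1)(2n+1)/6, then subtract the first 42 terms.
∑_{k=1}^{66} k² = 66×67×133/6 = 98021
∑_{k=1}^{42} k² = 42×43×85/6 = 25585
∑_{k=43}^{66} k² = 98021 - 25585 = 72436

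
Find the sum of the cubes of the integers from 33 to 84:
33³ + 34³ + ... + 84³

Use ∑_{k=1}^{n} k³ = [n(n+1)/2]², then subtract the first 32 terms.
∑_{k=1}^{84} k³ = [84×85/2]² = 3570² = 12744900
∑_{k=1}^{32} k³ = [32×33/2]² = 528² = 278784
∑_{k=33}^{84} k³ = 12744900 - 278784 = 12466116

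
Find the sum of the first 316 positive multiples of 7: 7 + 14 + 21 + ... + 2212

Factor out 7: = 7(1 + 2 + ... + 316) = 7 × n(n+1)/2
= 7 × 316×317/2
= 7 × 50086
= 350602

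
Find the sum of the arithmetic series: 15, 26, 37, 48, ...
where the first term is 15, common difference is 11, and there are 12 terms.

Sₙ = n/2 × (first + last)
Last term = a + (n-1)d = 15 + (12-1)×11 = 136
S_12 = 12/2 × (15 + 136)
S_12 = 12/2 × 151 = 906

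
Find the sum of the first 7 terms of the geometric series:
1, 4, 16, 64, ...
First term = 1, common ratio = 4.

Sₙ = a(1 - rⁿ) / (1 - r)
S_7 = 1(1 - 4^7) / (1 - 4)
S_7 = 1(1 - 16384) / (-3)
S_7 = 5461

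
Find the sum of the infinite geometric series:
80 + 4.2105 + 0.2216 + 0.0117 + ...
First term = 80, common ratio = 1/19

For |r| < 1, S = a / (1 - r)
S = 80 / (1 - (1/19))
S = 80 / (18/19)
S = 760/9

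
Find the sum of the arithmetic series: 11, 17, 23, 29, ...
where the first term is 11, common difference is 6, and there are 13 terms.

Sₙ = n/2 × (first + last)
Last term = a + (n-1)d = 11 + (13-1)×6 = 83
S_13 = 13/2 × (11 + 83)
S_13 = 13/2 × 94 = 611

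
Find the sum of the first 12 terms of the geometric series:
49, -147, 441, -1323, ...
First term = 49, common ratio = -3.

Sₙ = a(1 - rⁿ) / (1 - r)
S_12 = 49(1 - (-3)^12) / (1 - (-3))
S_12 = 49(1 - 531441) / (4)
S_12 = -6510140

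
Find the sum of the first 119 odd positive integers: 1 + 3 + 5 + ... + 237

Sum of first n odd numbers = n²
= 119²
= 14161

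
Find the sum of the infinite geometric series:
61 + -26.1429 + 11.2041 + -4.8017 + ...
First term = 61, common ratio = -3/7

For |r| < 1, S = a / (1 - r)
S = 61 / (1 - (-3/7))
S = 61 / (10/7)
S = 427/10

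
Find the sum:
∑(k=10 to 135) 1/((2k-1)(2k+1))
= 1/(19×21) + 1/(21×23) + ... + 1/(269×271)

Partial fractions: 1/((2k-1)(2k+1)) = (1/2)[1/(2k-1) - 1/(2k+1)]
The series telescopes:
= (1/2)[1/19 - 1/271]
= 126/5149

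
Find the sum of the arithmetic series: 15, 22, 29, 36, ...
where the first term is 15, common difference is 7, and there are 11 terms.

Sₙ = n/2 × (first + last)
Last term = a + (n-1)d = 15 + (11-1)×7 = 85
S_11 = 11/2 × (15 + 85)
S_11 = 11/2 × 100 = 550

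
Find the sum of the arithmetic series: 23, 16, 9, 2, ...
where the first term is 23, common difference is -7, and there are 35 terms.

Sₙ = n/2 × (first + last)
Last term = a + (n-1)d = 23 + (35-1)×(-7) = -215
S_35 = 35/2 × (23 + (-215))
S_35 = 35/2 × (-192) = -3360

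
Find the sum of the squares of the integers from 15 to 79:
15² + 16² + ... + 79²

Use ∑_{k=1}^{n} k² = n(n+1)(2n+1)/6, then subtract the first 14 terms.
∑_{k=1}^{79} k² = 79×80×159/6 = 167480
∑_{k=1}^{14} k² = 14×15×29/6 = 1015
∑_{k=15}^{79} k² = 167480 - 1015 = 166465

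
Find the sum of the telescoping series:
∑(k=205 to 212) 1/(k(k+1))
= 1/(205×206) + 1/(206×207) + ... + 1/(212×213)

Partial fractions: 1/(k(k+1)) = 1/k - 1/(k+1)
The series telescopes:
= (1/205 - 1/206) + (1/206 - 1/207) + ... + (1/212 - 1/213)
= 1/205 - 1/213
= 8/43665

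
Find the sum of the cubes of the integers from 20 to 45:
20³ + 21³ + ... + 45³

Use ∑_{k=1}^{n} k³ = [n(n+1)/2]², then subtract the first 19 terms.
∑_{k=1}^{45} k³ = [45×46/2]² = 1035² = 1071225
∑_{k=1}^{19} k³ = [19×20/2]² = 190² = 36100
∑_{k=20}^{45} k³ = 1071225 - 36100 = 1035125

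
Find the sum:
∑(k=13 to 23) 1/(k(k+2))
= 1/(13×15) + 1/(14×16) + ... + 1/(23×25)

Partial fractions: 1/(k(k+2)) = (1/2)[1/k - 1/(k+2)]
Telescoping leaves the first two and last two terms:
= (1/2)[1/13 + 1/14 - 1/24 - 1/25]
= 3641/109200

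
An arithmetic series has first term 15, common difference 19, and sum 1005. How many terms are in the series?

Using S = n/2 × [2a + (n-1)d]
1005 = n/2 × [2(15) + (n-1)(19)]
1005 = n/2 × [30 + 19n - 19]
2010 = n × [11 + 19n]
19n² + (11)n - 2010 = 0
Discriminant: Δ = (11)² - 4(19)(-2010) = 121 + 152760 = 152881
√Δ = 391
n = [-(11) + √Δ] / (2·19) = (-11 + 391) / 38 = 380 / 38 = 10
(The negative root is discarded since n must be a positive integer.)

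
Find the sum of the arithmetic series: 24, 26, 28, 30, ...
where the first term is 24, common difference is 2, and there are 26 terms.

Sₙ = n/2 × (first + last)
Last term = a + (n-1)d = 24 + (26-1)×2 = 74
S_26 = 26/2 × (24 + 74)
S_26 = 26/2 × 98 = 1274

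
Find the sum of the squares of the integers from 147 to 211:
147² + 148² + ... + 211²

Use ∑_{k=1}^{n} k² = n(n+1)(2n+1)/6, then subtract the first 146 terms.
∑_{k=1}^{211} k² = 211×212×423/6 = 3153606
∑_{k=1}^{146} k² = 146×147×293/6 = 1048061
∑_{k=147}^{211} k² = 3153606 - 1048061 = 2105545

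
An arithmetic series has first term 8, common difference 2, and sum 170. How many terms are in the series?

Using S = n/2 × [2a + (n-1)d]
170 = n/2 × [2(8) + (n-1)(2)]
170 = n/2 × [16 + 2n - 2]
340 = n × [14 + 2n]
2n² + (14)n - 340 = 0
Discriminant: Δ = (14)² - 4(2)(-340) = 196 + 2720 = 2916
√Δ = 54
n = [-(14) + √Δ] / (2·2) = (-14 + 54) / 4 = 40 / 4 = 10
(The negative root is discarded since n must be a positive integer.)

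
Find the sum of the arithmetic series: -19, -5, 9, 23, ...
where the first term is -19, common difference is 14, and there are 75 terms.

Sₙ = n/2 × (first + last)
Last term = a + (n-1)d = -19 + (75-1)×14 = 1017
S_75 = 75/2 × (-19 + 1017)
S_75 = 75/2 × 998 = 37425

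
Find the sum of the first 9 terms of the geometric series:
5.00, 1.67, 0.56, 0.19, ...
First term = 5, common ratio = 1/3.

Sₙ = a(1 - rⁿ) / (1 - r)
S_9 = 5(1 - (1/3)^9) / (1 - (1/3))
S_9 = 5(1 - (1/19683)) / (2/3)
S_9 = 49205/6561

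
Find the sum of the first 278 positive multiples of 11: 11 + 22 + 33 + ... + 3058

Factor out 11: = 11(1 + 2 + ... + 278) = 11 × n(n+1)/2
= 11 × 278×279/2
= 11 × 38781
= 426591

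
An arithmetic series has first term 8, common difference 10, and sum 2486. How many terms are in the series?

Using S = n/2 × [2a + (n-1)d]
2486 = n/2 × [2(8) + (n-1)(10)]
2486 = n/2 × [16 + 10n - 10]
4972 = n × [6 + 10n]
10n² + (6)n - 4972 = 0
Discriminant: Δ = (6)² - 4(10)(-4972) = 36 + 198880 = 198916
√Δ = 446
n = [-(6) + √Δ] / (2·10) = (-6 + 446) / 20 = 440 / 20 = 22
(The negative root is discarded since n must be a positive integer.)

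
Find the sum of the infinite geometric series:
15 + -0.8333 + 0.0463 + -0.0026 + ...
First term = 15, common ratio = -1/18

For |r| < 1, S = a / (1 - r)
S = 15 / (1 - (-1/18))
S = 15 / (19/18)
S = 270/19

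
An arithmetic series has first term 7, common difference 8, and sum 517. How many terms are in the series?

Using S = n/2 × [2a + (n-1)d]
517 = n/2 × [2(7) + (n-1)(8)]
517 = n/2 × [14 + 8n - 8]
1034 = n × [6 + 8n]
8n² + (6)n - 1034 = 0
Discriminant: Δ = (6)² - 4(8)(-1034) = 36 + 33088 = 33124
√Δ = 182
n = [-(6) + √Δ] / (2·8) = (-6 + 182) / 16 = 176 / 16 = 11
(The negative root is discarded since n must be a positive integer.)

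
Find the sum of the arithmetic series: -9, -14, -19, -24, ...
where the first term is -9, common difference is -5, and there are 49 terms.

Sₙ = n/2 × (first + last)
Last term = a + (n-1)d = -9 + (49-1)×(-5) = -249
S_49 = 49/2 × (-9 + (-249))
S_49 = 49/2 × (-258) = -6321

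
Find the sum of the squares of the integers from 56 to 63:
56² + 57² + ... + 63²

Use ∑_{k=1}^{n} k² = n(n+1)(2n+1)/6, then subtract the first 55 terms.
∑_{k=1}^{63} k² = 63×64×127/6 = 85344
∑_{k=1}^{55} k² = 55×56×111/6 = 56980
∑_{k=56}^{63} k² = 85344 - 56980 = 28364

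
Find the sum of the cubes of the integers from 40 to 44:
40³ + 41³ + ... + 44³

Use ∑_{k=1}^{n} k³ = [n(n+1)/2]², then subtract the first 39 terms.
∑_{k=1}^{44} k³ = [44×45/2]² = 990² = 980100
∑_{k=1}^{39} k³ = [39×40/2]² = 780² = 608400
∑_{k=40}^{44} k³ = 980100 - 608400 = 371700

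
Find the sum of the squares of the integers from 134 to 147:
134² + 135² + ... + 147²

Use ∑_{k=1}^{n} k² = n(n+1)(2n+1)/6, then subtract the first 133 terms.
∑_{k=1}^{147} k² = 147×148×295/6 = 1069670
∑_{k=1}^{133} k² = 133×134×267/6 = 793079
∑_{k=134}^{147} k² = 1069670 - 793079 = 276591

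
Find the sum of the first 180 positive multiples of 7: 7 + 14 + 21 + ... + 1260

Factor out 7: = 7(1 + 2 + ... + 180) = 7 × n(n+1)/2
= 7 × 180×181/2
= 7 × 16290
= 114030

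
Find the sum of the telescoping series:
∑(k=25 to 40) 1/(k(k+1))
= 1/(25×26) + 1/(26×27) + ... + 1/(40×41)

Partial fractions: 1/(k(k+1)) = 1/k - 1/(k+1)
The series telescopes:
= (1/25 - 1/26) + (1/26 - 1/27) + ... + (1/40 - 1/41)
= 1/25 - 1/41
= 16/1025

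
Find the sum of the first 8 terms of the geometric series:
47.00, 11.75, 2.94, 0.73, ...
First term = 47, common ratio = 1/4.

Sₙ = a(1 - rⁿ) / (1 - r)
S_8 = 47(1 - (1/4)^8) / (1 - (1/4))
S_8 = 47(1 - (1/65536)) / (3/4)
S_8 = 1026715/16384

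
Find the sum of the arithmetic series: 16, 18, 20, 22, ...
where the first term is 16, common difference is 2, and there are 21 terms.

Sₙ = n/2 × (first + last)
Last term = a + (n-1)d = 16 + (21-1)×2 = 56
S_21 = 21/2 × (16 + 56)
S_21 = 21/2 × 72 = 756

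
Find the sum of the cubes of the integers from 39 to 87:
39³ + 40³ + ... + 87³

Use ∑_{k=1}^{n} k³ = [n(n+1)/2]², then subtract the first 38 terms.
∑_{k=1}^{87} k³ = [87×88/2]² = 3828² = 14653584
∑_{k=1}^{38} k³ = [38×39/2]² = 741² = 549081
∑_{k=39}^{87} k³ = 14653584 - 549081 = 14104503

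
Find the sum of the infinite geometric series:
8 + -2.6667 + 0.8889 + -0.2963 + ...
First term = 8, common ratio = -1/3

For |r| < 1, S = a / (1 - r)
S = 8 / (1 - (-1/3))
S = 8 / (4/3)
S = 6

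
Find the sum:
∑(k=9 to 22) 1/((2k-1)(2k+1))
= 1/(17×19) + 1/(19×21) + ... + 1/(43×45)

Partial fractions: 1/((2k-1)(2k+1)) = (1/2)[1/(2k-1) - 1/(2k+1)]
The series telescopes:
= (1/2)[1/17 - 1/45]
= 14/765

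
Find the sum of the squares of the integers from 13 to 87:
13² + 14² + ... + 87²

Use ∑_{k=1}^{n} k² = n(n+1)(2n+1)/6, then subtract the first 12 terms.
∑_{k=1}^{87} k² = 87×88×175/6 = 223300
∑_{k=1}^{12} k² = 12×13×25/6 = 650
∑_{k=13}^{87} k² = 223300 - 650 = 222650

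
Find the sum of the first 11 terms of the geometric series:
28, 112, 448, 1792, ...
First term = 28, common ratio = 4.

Sₙ = a(1 - rⁿ) / (1 - r)
S_11 = 28(1 - 4^11) / (1 - 4)
S_11 = 28(1 - 4194304) / (-3)
S_11 = 39146828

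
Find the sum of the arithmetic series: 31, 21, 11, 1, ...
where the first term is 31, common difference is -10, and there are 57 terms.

Sₙ = n/2 × (first + last)
Last term = a + (n-1)d = 31 + (57-1)×(-10) = -529
S_57 = 57/2 × (31 + (-529))
S_57 = 57/2 × (-498) = -14193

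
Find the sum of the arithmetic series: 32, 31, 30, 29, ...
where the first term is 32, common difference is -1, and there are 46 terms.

Sₙ = n/2 × (first + last)
Last term = a + (n-1)d = 32 + (46-1)×(-1) = -13
S_46 = 46/2 × (32 + (-13))
S_46 = 46/2 × 19 = 437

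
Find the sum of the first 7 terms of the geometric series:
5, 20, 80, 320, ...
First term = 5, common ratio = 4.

Sₙ = a(1 - rⁿ) / (1 - r)
S_7 = 5(1 - 4^7) / (1 - 4)
S_7 = 5(1 - 16384) / (-3)
S_7 = 27305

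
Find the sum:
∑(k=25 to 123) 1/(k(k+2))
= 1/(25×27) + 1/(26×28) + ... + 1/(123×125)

Partial fractions: 1/(k(k+2)) = (1/2)[1/k - 1/(k+2)]
Telescoping leaves the first two and last two terms:
= (1/2)[1/25 + 1/26 - 1/124 - 1/125]
= 12573/403000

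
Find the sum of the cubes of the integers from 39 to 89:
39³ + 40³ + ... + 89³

Use ∑_{k=1}^{n} k³ = [n(n+1)/2]², then subtract the first 38 terms.
∑_{k=1}^{89} k³ = [89×90/2]² = 4005² = 16040025
∑_{k=1}^{38} k³ = [38×39/2]² = 741² = 549081
∑_{k=39}^{89} k³ = 16040025 - 549081 = 15490944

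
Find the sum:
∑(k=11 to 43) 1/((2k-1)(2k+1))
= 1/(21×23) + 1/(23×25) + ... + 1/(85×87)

Partial fractions: 1/((2k-1)(2k+1)) = (1/2)[1/(2k-1) - 1/(2k+1)]
The series telescopes:
= (1/2)[1/21 - 1/87]
= 11/609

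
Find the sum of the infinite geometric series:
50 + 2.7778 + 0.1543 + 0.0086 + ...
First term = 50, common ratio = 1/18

For |r| < 1, S = a / (1 - r)
S = 50 / (1 - (1/18))
S = 50 / (17/18)
S = 900/17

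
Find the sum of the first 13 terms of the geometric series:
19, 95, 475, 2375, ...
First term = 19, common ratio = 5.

Sₙ = a(1 - rⁿ) / (1 - r)
S_13 = 19(1 - 5^13) / (1 - 5)
S_13 = 19(1 - 1220703125) / (-4)
S_13 = 5798339839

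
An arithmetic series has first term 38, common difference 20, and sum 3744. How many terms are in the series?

Using S = n/2 × [2a + (n-1)d]
3744 = n/2 × [2(38) + (n-1)(20)]
3744 = n/2 × [76 + 20n - 20]
7488 = n × [56 + 20n]
20n² + (56)n - 7488 = 0
Discriminant: Δ = (56)² - 4(20)(-7488) = 3136 + 599040 = 602176
√Δ = 776
n = [-(56) + √Δ] / (2·20) = (-56 + 776) / 40 = 720 / 40 = 18
(The negative root is discarded since n must be a positive integer.)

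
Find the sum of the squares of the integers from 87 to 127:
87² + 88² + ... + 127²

Use ∑_{k=1}^{n} k² = n(n+1)(2n+1)/6, then subtract the first 86 terms.
∑_{k=1}^{127} k² = 127×128×255/6 = 690880
∑_{k=1}^{86} k² = 86×87×173/6 = 215731
∑_{k=87}^{127} k² = 690880 - 215731 = 475149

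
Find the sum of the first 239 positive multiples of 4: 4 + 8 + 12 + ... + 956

Factor out 4: = 4(1 + 2 + ... + 239) = 4 × n(n+1)/2
= 4 × 239×240/2
= 4 × 28680
= 114720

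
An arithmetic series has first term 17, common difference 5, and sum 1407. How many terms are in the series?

Using S = n/2 × [2a + (n-1)d]
1407 = n/2 × [2(17) + (n-1)(5)]
1407 = n/2 × [34 + 5n - 5]
2814 = n × [29 + 5n]
5n² + (29)n - 2814 = 0
Discriminant: Δ = (29)² - 4(5)(-2814) = 841 + 56280 = 57121
√Δ = 239
n = [-(29) + √Δ] / (2·5) = (-29 + 239) / 10 = 210 / 10 = 21
(The negative root is discarded since n must be a positive integer.)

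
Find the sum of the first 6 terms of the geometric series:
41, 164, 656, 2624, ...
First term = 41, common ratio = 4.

Sₙ = a(1 - rⁿ) / (1 - r)
S_6 = 41(1 - 4^6) / (1 - 4)
S_6 = 41(1 - 4096) / (-3)
S_6 = 55965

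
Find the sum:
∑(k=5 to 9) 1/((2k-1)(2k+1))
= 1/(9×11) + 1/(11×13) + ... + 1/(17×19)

Partial fractions: 1/((2k-1)(2k+1)) = (1/2)[1/(2k-1) - 1/(2k+1)]
The series telescopes:
= (1/2)[1/9 - 1/19]
= 5/171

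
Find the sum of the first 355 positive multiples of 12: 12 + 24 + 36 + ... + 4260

Factor out 12: = 12(1 + 2 + ... + 355) = 12 × n(n+1)/2
= 12 × 355×356/2
= 12 × 63190
= 758280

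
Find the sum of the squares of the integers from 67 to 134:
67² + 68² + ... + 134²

Use ∑_{k=1}^{n} k² = n(n+1)(2n+1)/6, then subtract the first 66 terms.
∑_{k=1}^{134} k² = 134×135×269/6 = 811035
∑_{k=1}^{66} k² = 66×67×133/6 = 98021
∑_{k=67}^{134} k² = 811035 - 98021 = 713014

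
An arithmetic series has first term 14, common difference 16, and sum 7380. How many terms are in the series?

Using S = n/2 × [2a + (n-1)d]
7380 = n/2 × [2(14) + (n-1)(16)]
7380 = n/2 × [28 + 16n - 16]
14760 = n × [12 + 16n]
16n² + (12)n - 14760 = 0
Discriminant: Δ = (12)² - 4(16)(-14760) = 144 + 944640 = 944784
√Δ = 972
n = [-(12) + √Δ] / (2·16) = (-12 + 972) / 32 = 960 / 32 = 30
(The negative root is discarded since n must be a positive integer.)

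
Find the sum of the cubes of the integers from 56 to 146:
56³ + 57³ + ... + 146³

Use ∑_{k=1}^{n} k³ = [n(n+1)/2]², then subtract the first 55 terms.
∑_{k=1}^{146} k³ = [146×147/2]² = 10731² = 115154361
∑_{k=1}^{55} k³ = [55×56/2]² = 1540² = 2371600
∑_{k=56}^{146} k³ = 115154361 - 2371600 = 112782761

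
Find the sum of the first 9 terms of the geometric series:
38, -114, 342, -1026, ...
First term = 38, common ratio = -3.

Sₙ = a(1 - rⁿ) / (1 - r)
S_9 = 38(1 - (-3)^9) / (1 - (-3))
S_9 = 38(1 - (-19683)) / (4)
S_9 = 186998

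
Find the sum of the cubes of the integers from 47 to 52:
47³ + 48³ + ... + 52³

Use ∑_{k=1}^{n} k³ = [n(n+1)/2]², then subtract the first 46 terms.
∑_{k=1}^{52} k³ = [52×53/2]² = 1378² = 1898884
∑_{k=1}^{46} k³ = [46×47/2]² = 1081² = 1168561
∑_{k=47}^{52} k³ = 1898884 - 1168561 = 730323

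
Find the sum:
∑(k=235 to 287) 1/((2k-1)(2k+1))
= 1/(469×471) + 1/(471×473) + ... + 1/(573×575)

Partial fractions: 1/((2k-1)(2k+1)) = (1/2)[1/(2k-1) - 1/(2k+1)]
The series telescopes:
= (1/2)[1/469 - 1/575]
= 53/269675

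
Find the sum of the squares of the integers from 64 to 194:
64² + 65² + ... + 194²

Use ∑_{k=1}^{n} k² = n(n+1)(2n+1)/6, then subtract the first 63 terms.
∑_{k=1}^{194} k² = 194×195×389/6 = 2452645
∑_{k=1}^{63} k² = 63×64×127/6 = 85344
∑_{k=64}^{194} k² = 2452645 - 85344 = 2367301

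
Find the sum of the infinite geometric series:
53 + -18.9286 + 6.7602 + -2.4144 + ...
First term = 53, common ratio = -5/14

For |r| < 1, S = a / (1 - r)
S = 53 / (1 - (-5/14))
S = 53 / (19/14)
S = 742/19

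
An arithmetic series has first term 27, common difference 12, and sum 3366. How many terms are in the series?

Using S = n/2 × [2a + (n-1)d]
3366 = n/2 × [2(27) + (n-1)(12)]
3366 = n/2 × [54 + 12n - 12]
6732 = n × [42 + 12n]
12n² + (42)n - 6732 = 0
Discriminant: Δ = (42)² - 4(12)(-6732) = 1764 + 323136 = 324900
√Δ = 570
n = [-(42) + √Δ] / (2·12) = (-42 + 570) / 24 = 528 / 24 = 22
(The negative root is discarded since n must be a positive integer.)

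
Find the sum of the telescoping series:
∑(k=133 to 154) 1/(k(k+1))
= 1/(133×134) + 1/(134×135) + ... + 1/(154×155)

Partial fractions: 1/(k(k+1)) = 1/k - 1/(k+1)
The series telescopes:
= (1/133 - 1/134) + (1/134 - 1/135) + ... + (1/154 - 1/155)
= 1/133 - 1/155
= 22/20615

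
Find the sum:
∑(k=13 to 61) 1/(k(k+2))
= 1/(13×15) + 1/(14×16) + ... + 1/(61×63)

Partial fractions: 1/(k(k+2)) = (1/2)[1/k - 1/(k+2)]
Telescoping leaves the first two and last two terms:
= (1/2)[1/13 + 1/14 - 1/62 - 1/63]
= 211/3627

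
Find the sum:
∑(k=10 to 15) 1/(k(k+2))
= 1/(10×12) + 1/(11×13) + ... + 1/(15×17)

Partial fractions: 1/(k(k+2)) = (1/2)[1/k - 1/(k+2)]
Telescoping leaves the first two and last two terms:
= (1/2)[1/10 + 1/11 - 1/16 - 1/17]
= 1041/29920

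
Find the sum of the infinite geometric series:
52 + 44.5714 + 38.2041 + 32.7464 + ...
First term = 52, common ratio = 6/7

For |r| < 1, S = a / (1 - r)
S = 52 / (1 - (6/7))
S = 52 / (1/7)
S = 364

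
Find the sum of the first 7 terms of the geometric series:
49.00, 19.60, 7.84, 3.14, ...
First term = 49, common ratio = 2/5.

Sₙ = a(1 - rⁿ) / (1 - r)
S_7 = 49(1 - (2/5)^7) / (1 - (2/5))
S_7 = 49(1 - (128/78125)) / (3/5)
S_7 = 1273951/15625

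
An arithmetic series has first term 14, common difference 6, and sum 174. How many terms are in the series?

Using S = n/2 × [2a + (n-1)d]
174 = n/2 × [2(14) + (n-1)(6)]
174 = n/2 × [28 + 6n - 6]
348 = n × [22 + 6n]
6n² + (22)n - 348 = 0
Discriminant: Δ = (22)² - 4(6)(-348) = 484 + 8352 = 8836
√Δ = 94
n = [-(22) + √Δ] / (2·6) = (-22 + 94) / 12 = 72 / 12 = 6
(The negative root is discarded since n must be a positive integer.)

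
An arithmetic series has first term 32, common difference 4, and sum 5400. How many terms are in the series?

Using S = n/2 × [2a + (n-1)d]
5400 = n/2 × [2(32) + (n-1)(4)]
5400 = n/2 × [64 + 4n - 4]
10800 = n × [60 + 4n]
4n² + (60)n - 10800 = 0
Discriminant: Δ = (60)² - 4(4)(-10800) = 3600 + 172800 = 176400
√Δ = 420
n = [-(60) + √Δ] / (2·4) = (-60 + 420) / 8 = 360 / 8 = 45
(The negative root is discarded since n must be a positive integer.)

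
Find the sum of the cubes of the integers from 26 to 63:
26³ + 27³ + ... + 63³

Use ∑_{k=1}^{n} k³ = [n(n+1)/2]², then subtract the first 25 terms.
∑_{k=1}^{63} k³ = [63×64/2]² = 2016² = 4064256
∑_{k=1}^{25} k³ = [25×26/2]² = 325² = 105625
∑_{k=26}^{63} k³ = 4064256 - 105625 = 3958631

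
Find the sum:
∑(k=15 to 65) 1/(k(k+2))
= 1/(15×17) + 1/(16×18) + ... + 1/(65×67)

Partial fractions: 1/(k(k+2)) = (1/2)[1/k - 1/(k+2)]
Telescoping leaves the first two and last two terms:
= (1/2)[1/15 + 1/16 - 1/66 - 1/67]
= 17527/353760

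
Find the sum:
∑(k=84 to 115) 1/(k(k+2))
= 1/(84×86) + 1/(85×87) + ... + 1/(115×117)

Partial fractions: 1/(k(k+2)) = (1/2)[1/k - 1/(k+2)]
Telescoping leaves the first two and last two terms:
= (1/2)[1/84 + 1/85 - 1/116 - 1/117]
= 6563/2018835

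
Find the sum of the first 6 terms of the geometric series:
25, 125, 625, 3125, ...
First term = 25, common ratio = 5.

Sₙ = a(1 - rⁿ) / (1 - r)
S_6 = 25(1 - 5^6) / (1 - 5)
S_6 = 25(1 - 15625) / (-4)
S_6 = 97650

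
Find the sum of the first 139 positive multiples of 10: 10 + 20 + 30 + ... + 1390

Factor out 10: = 10(1 + 2 + ... + 139) = 10 × n(n+1)/2
= 10 × 139×140/2
= 10 × 9730
= 97300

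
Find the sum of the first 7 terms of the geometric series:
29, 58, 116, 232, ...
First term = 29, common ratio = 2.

Sₙ = a(1 - rⁿ) / (1 - r)
S_7 = 29(1 - 2^7) / (1 - 2)
S_7 = 29(1 - 128) / (-1)
S_7 = 3683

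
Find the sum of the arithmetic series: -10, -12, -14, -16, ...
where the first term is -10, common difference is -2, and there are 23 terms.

Sₙ = n/2 × (first + last)
Last term = a + (n-1)d = -10 + (23-1)×(-2) = -54
S_23 = 23/2 × (-10 + (-54))
S_23 = 23/2 × (-64) = -736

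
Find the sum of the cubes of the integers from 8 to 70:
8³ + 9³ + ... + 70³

Use ∑_{k=1}^{n} k³ = [n(n+1)/2]², then subtract the first 7 terms.
∑_{k=1}^{70} k³ = [70×71/2]² = 2485² = 6175225
∑_{k=1}^{7} k³ = [7×8/2]² = 28² = 784
∑_{k=8}^{70} k³ = 6175225 - 784 = 6174441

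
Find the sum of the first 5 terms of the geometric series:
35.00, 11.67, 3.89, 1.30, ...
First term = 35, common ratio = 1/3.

Sₙ = a(1 - rⁿ) / (1 - r)
S_5 = 35(1 - (1/3)^5) / (1 - (1/3))
S_5 = 35(1 - (1/243)) / (2/3)
S_5 = 4235/81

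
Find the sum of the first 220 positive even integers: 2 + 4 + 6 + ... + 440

Sum of first n even numbers = n(n+1)
= 220×221
= 48620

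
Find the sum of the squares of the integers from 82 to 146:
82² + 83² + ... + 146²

Use ∑_{k=1}^{n} k² = n(n+1)(2n+1)/6, then subtract the first 81 terms.
∑_{k=1}^{146} k² = 146×147×293/6 = 1048061
∑_{k=1}^{81} k² = 81×82×163/6 = 180441
∑_{k=82}^{146} k² = 1048061 - 180441 = 867620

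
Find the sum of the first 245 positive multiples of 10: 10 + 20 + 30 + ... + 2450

Factor out 10: = 10(1 + 2 + ... + 245) = 10 × n(n+1)/2
= 10 × 245×246/2
= 10 × 30135
= 301350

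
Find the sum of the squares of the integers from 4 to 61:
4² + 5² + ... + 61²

Use ∑_{k=1}^{n} k² = n(n+1)(2n+1)/6, then subtract the first 3 terms.
∑_{k=1}^{61} k² = 61×62×123/6 = 77531
∑_{k=1}^{3} k² = 3×4×7/6 = 14
∑_{k=4}^{61} k² = 77531 - 14 = 77517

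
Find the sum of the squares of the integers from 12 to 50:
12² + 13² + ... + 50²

Use ∑_{k=1}^{n} k² = n(n+1)(2n+1)/6, then subtract the first 11 terms.
∑_{k=1}^{50} k² = 50×51×101/6 = 42925
∑_{k=1}^{11} k² = 11×12×23/6 = 506
∑_{k=12}^{50} k² = 42925 - 506 = 42419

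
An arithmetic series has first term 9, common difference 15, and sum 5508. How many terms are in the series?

Using S = n/2 × [2a + (n-1)d]
5508 = n/2 × [2(9) + (n-1)(15)]
5508 = n/2 × [18 + 15n - 15]
11016 = n × [3 + 15n]
15n² + (3)n - 11016 = 0
Discriminant: Δ = (3)² - 4(15)(-11016) = 9 + 660960 = 660969
√Δ = 813
n = [-(3) + √Δ] / (2·15) = (-3 + 813) / 30 = 810 / 30 = 27
(The negative root is discarded since n must be a positive integer.)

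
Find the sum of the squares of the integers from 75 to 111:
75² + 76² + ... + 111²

Use ∑_{k=1}^{n} k² = n(n+1)(2n+1)/6, then subtract the first 74 terms.
∑_{k=1}^{111} k² = 111×112×223/6 = 462056
∑_{k=1}^{74} k² = 74×75×149/6 = 137825
∑_{k=75}^{111} k² = 462056 - 137825 = 324231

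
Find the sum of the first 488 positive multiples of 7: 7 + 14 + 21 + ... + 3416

Factor out 7: = 7(1 + 2 + ... + 488) = 7 × n(n+1)/2
= 7 × 488×489/2
= 7 × 119316
= 835212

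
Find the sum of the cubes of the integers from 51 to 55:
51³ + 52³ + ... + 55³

Use ∑_{k=1}^{n} k³ = [n(n+1)/2]², then subtract the first 50 terms.
∑_{k=1}^{55} k³ = [55×56/2]² = 1540² = 2371600
∑_{k=1}^{50} k³ = [50×51/2]² = 1275² = 1625625
∑_{k=51}^{55} k³ = 2371600 - 1625625 = 745975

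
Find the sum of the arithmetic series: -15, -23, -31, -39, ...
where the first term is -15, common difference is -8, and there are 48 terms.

Sₙ = n/2 × (first + last)
Last term = a + (n-1)d = -15 + (48-1)×(-8) = -391
S_48 = 48/2 × (-15 + (-391))
S_48 = 48/2 × (-406) = -9744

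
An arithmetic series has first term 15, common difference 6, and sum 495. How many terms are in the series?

Using S = n/2 × [2a + (n-1)d]
495 = n/2 × [2(15) + (n-1)(6)]
495 = n/2 × [30 + 6n - 6]
990 = n × [24 + 6n]
6n² + (24)n - 990 = 0
Discriminant: Δ = (24)² - 4(6)(-990) = 576 + 23760 = 24336
√Δ = 156
n = [-(24) + √Δ] / (2·6) = (-24 + 156) / 12 = 132 / 12 = 11
(The negative root is discarded since n must be a positive integer.)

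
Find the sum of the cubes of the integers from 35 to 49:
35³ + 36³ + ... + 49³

Use ∑_{k=1}^{n} k³ = [n(n+1)/2]², then subtract the first 34 terms.
∑_{k=1}^{49} k³ = [49×50/2]² = 1225² = 1500625
∑_{k=1}^{34} k³ = [34×35/2]² = 595² = 354025
∑_{k=35}^{49} k³ = 1500625 - 354025 = 1146600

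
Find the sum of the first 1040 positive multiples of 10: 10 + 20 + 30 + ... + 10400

Factor out 10: = 10(1 + 2 + ... + 1040) = 10 × n(n+1)/2
= 10 × 1040×1041/2
= 10 × 541320
= 5413200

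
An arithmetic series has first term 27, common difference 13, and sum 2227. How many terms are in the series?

Using S = n/2 × [2a + (n-1)d]
2227 = n/2 × [2(27) + (n-1)(13)]
2227 = n/2 × [54 + 13n - 13]
4454 = n × [41 + 13n]
13n² + (41)n - 4454 = 0
Discriminant: Δ = (41)² - 4(13)(-4454) = 1681 + 231608 = 233289
√Δ = 483
n = [-(41) + √Δ] / (2·13) = (-41 + 483) / 26 = 442 / 26 = 17
(The negative root is discarded since n must be a positive integer.)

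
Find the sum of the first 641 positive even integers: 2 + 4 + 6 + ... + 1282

Sum of first n even numbers = n(n+1)
= 641×642
= 411522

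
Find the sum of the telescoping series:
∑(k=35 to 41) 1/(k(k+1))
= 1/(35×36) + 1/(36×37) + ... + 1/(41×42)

Partial fractions: 1/(k(k+1)) = 1/k - 1/(k+1)
The series telescopes:
= (1/35 - 1/36) + (1/36 - 1/37) + ... + (1/41 - 1/42)
= 1/35 - 1/42
= 1/210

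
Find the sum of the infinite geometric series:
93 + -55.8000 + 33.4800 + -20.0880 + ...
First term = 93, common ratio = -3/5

For |r| < 1, S = a / (1 - r)
S = 93 / (1 - (-3/5))
S = 93 / (8/5)
S = 465/8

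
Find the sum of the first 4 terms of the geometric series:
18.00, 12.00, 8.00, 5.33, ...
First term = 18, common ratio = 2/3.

Sₙ = a(1 - rⁿ) / (1 - r)
S_4 = 18(1 - (2/3)^4) / (1 - (2/3))
S_4 = 18(1 - (16/81)) / (1/3)
S_4 = 130/3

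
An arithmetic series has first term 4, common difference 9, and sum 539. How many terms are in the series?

Using S = n/2 × [2a + (n-1)d]
539 = n/2 × [2(4) + (n-1)(9)]
539 = n/2 × [8 + 9n - 9]
1078 = n × [-1 + 9n]
9n² + (-1)n - 1078 = 0
Discriminant: Δ = (-1)² - 4(9)(-1078) = 1 + 38808 = 38809
√Δ = 197
n = [-(-1) + √Δ] / (2·9) = (1 + 197) / 18 = 198 / 18 = 11
(The negative root is discarded since n must be a positive integer.)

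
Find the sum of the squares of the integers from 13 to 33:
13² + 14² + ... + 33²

Use ∑_{k=1}^{n} k² = n(n+1)(2n+1)/6, then subtract the first 12 terms.
∑_{k=1}^{33} k² = 33×34×67/6 = 12529
∑_{k=1}^{12} k² = 12×13×25/6 = 650
∑_{k=13}^{33} k² = 12529 - 650 = 11879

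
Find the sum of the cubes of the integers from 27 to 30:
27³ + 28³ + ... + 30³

Use ∑_{k=1}^{n} k³ = [n(n+1)/2]², then subtract the first 26 terms.
∑_{k=1}^{30} k³ = [30×31/2]² = 465² = 216225
∑_{k=1}^{26} k³ = [26×27/2]² = 351² = 123201
∑_{k=27}^{30} k³ = 216225 - 123201 = 93024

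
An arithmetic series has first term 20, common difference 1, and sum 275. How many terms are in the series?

Using S = n/2 × [2a + (n-1)d]
275 = n/2 × [2(20) + (n-1)(1)]
275 = n/2 × [40 + 1n - 1]
550 = n × [39 + 1n]
1n² + (39)n - 550 = 0
Discriminant: Δ = (39)² - 4(1)(-550) = 1521 + 2200 = 3721
√Δ = 61
n = [-(39) + √Δ] / (2·1) = (-39 + 61) / 2 = 22 / 2 = 11
(The negative root is discarded since n must be a positive integer.)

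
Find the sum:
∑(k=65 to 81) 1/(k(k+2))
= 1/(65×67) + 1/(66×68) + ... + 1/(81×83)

Partial fractions: 1/(k(k+2)) = (1/2)[1/k - 1/(k+2)]
Telescoping leaves the first two and last two terms:
= (1/2)[1/65 + 1/66 - 1/82 - 1/83]
= 22967/7299435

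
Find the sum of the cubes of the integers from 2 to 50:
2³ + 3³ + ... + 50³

Use ∑_{k=1}^{n} k³ = [n(n+1)/2]², then subtract the first 1 terms.
∑_{k=1}^{50} k³ = [50×51/2]² = 1275² = 1625625
∑_{k=1}^{1} k³ = [1×2/2]² = 1² = 1
∑_{k=2}^{50} k³ = 1625625 - 1 = 1625624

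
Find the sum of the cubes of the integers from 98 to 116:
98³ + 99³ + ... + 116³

Use ∑_{k=1}^{n} k³ = [n(n+1)/2]², then subtract the first 97 terms.
∑_{k=1}^{116} k³ = [116×117/2]² = 6786² = 46049796
∑_{k=1}^{97} k³ = [97×98/2]² = 4753² = 22591009
∑_{k=98}^{116} k³ = 46049796 - 22591009 = 23458787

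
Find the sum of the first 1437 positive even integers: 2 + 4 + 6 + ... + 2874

Sum of first n even numbers = n(n+1)
= 1437×1438
= 2066406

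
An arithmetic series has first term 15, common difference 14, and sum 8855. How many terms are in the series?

Using S = n/2 × [2a + (n-1)d]
8855 = n/2 × [2(15) + (n-1)(14)]
8855 = n/2 × [30 + 14n - 14]
17710 = n × [16 + 14n]
14n² + (16)n - 17710 = 0
Discriminant: Δ = (16)² - 4(14)(-17710) = 256 + 991760 = 992016
√Δ = 996
n = [-(16) + √Δ] / (2·14) = (-16 + 996) / 28 = 980 / 28 = 35
(The negative root is discarded since n must be a positive integer.)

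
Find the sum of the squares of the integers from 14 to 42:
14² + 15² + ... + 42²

Use ∑_{k=1}^{n} k² = n(n+1)(2n+1)/6, then subtract the first 13 terms.
∑_{k=1}^{42} k² = 42×43×85/6 = 25585
∑_{k=1}^{13} k² = 13×14×27/6 = 819
∑_{k=14}^{42} k² = 25585 - 819 = 24766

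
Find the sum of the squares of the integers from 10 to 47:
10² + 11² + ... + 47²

Use ∑_{k=1}^{n} k² = n(n+1)(2n+1)/6, then subtract the first 9 terms.
∑_{k=1}^{47} k² = 47×48×95/6 = 35720
∑_{k=1}^{9} k² = 9×10×19/6 = 285
∑_{k=10}^{47} k² = 35720 - 285 = 35435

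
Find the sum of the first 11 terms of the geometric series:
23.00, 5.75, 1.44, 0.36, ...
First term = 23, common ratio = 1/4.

Sₙ = a(1 - rⁿ) / (1 - r)
S_11 = 23(1 - (1/4)^11) / (1 - (1/4))
S_11 = 23(1 - (1/4194304)) / (3/4)
S_11 = 32156323/1048576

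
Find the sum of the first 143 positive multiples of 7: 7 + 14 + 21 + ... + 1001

Factor out 7: = 7(1 + 2 + ... + 143) = 7 × n(n+1)/2
= 7 × 143×144/2
= 7 × 10296
= 72072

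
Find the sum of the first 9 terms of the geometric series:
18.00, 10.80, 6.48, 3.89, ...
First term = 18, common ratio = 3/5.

Sₙ = a(1 - rⁿ) / (1 - r)
S_9 = 18(1 - (3/5)^9) / (1 - (3/5))
S_9 = 18(1 - (19683/1953125)) / (2/5)
S_9 = 17400978/390625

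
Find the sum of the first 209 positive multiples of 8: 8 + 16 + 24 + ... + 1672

Factor out 8: = 8(1 + 2 + ... + 209) = 8 × n(n+1)/2
= 8 × 209×210/2
= 8 × 21945
= 175560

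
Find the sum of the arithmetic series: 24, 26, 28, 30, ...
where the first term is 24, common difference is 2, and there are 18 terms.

Sₙ = n/2 × (first + last)
Last term = a + (n-1)d = 24 + (18-1)×2 = 58
S_18 = 18/2 × (24 + 58)
S_18 = 18/2 × 82 = 738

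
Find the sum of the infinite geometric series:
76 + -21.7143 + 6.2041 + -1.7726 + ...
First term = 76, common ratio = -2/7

For |r| < 1, S = a / (1 - r)
S = 76 / (1 - (-2/7))
S = 76 / (9/7)
S = 532/9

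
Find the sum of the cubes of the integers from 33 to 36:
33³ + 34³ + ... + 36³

Use ∑_{k=1}^{n} k³ = [n(n+1)/2]², then subtract the first 32 terms.
∑_{k=1}^{36} k³ = [36×37/2]² = 666² = 443556
∑_{k=1}^{32} k³ = [32×33/2]² = 528² = 278784
∑_{k=33}^{36} k³ = 443556 - 278784 = 164772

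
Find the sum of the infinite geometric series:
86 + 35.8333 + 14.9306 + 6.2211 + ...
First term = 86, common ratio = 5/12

For |r| < 1, S = a / (1 - r)
S = 86 / (1 - (5/12))
S = 86 / (7/12)
S = 1032/7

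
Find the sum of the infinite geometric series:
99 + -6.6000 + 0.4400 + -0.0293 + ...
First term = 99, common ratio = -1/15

For |r| < 1, S = a / (1 - r)
S = 99 / (1 - (-1/15))
S = 99 / (16/15)
S = 1485/16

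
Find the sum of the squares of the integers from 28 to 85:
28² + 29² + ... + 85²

Use ∑_{k=1}^{n} k² = n(n+1)(2n+1)/6, then subtract the first 27 terms.
∑_{k=1}^{85} k² = 85×86×171/6 = 208335
∑_{k=1}^{27} k² = 27×28×55/6 = 6930
∑_{k=28}^{85} k² = 208335 - 6930 = 201405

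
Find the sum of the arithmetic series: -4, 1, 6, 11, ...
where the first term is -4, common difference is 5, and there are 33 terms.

Sₙ = n/2 × (first + last)
Last term = a + (n-1)d = -4 + (33-1)×5 = 156
S_33 = 33/2 × (-4 + 156)
S_33 = 33/2 × 152 = 2508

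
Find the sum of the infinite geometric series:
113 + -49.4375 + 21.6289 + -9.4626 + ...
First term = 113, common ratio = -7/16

For |r| < 1, S = a / (1 - r)
S = 113 / (1 - (-7/16))
S = 113 / (23/16)
S = 1808/23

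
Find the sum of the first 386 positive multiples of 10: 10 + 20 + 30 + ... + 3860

Factor out 10: = 10(1 + 2 + ... + 386) = 10 × n(n+1)/2
= 10 × 386×387/2
= 10 × 74691
= 746910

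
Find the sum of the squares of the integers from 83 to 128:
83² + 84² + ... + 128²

Use ∑_{k=1}^{n} k² = n(n+1)(2n+1)/6, then subtract the first 82 terms.
∑_{k=1}^{128} k² = 128×129×257/6 = 707264
∑_{k=1}^{82} k² = 82×83×165/6 = 187165
∑_{k=83}^{128} k² = 707264 - 187165 = 520099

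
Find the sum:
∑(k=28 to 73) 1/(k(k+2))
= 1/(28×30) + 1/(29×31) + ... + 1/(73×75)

Partial fractions: 1/(k(k+2)) = (1/2)[1/k - 1/(k+2)]
Telescoping leaves the first two and last two terms:
= (1/2)[1/28 + 1/29 - 1/74 - 1/75]
= 97681/4506600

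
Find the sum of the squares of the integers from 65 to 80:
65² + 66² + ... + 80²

Use ∑_{k=1}^{n} k² = n(n+1)(2n+1)/6, then subtract the first 64 terms.
∑_{k=1}^{80} k² = 80×81×161/6 = 173880
∑_{k=1}^{64} k² = 64×65×129/6 = 89440
∑_{k=65}^{80} k² = 173880 - 89440 = 84440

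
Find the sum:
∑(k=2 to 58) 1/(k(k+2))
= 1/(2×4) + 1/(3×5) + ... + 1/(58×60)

Partial fractions: 1/(k(k+2)) = (1/2)[1/k - 1/(k+2)]
Telescoping leaves the first two and last two terms:
= (1/2)[1/2 + 1/3 - 1/59 - 1/60]
= 2831/7080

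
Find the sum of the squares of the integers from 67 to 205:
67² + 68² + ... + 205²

Use ∑_{k=1}^{n} k² = n(n+1)(2n+1)/6, then subtract the first 66 terms.
∑_{k=1}^{205} k² = 205×206×411/6 = 2892755
∑_{k=1}^{66} k² = 66×67×133/6 = 98021
∑_{k=67}^{205} k² = 2892755 - 98021 = 2794734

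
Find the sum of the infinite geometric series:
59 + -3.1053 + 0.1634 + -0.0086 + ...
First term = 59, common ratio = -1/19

For |r| < 1, S = a / (1 - r)
S = 59 / (1 - (-1/19))
S = 59 / (20/19)
S = 1121/20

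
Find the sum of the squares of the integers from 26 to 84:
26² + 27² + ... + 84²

Use ∑_{k=1}^{n} k² = n(n+1)(2n+1)/6, then subtract the first 25 terms.
∑_{k=1}^{84} k² = 84×85×169/6 = 201110
∑_{k=1}^{25} k² = 25×26×51/6 = 5525
∑_{k=26}^{84} k² = 201110 - 5525 = 195585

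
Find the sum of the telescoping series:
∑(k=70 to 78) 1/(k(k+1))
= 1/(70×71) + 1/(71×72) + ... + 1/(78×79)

Partial fractions: 1/(k(k+1)) = 1/k - 1/(k+1)
The series telescopes:
= (1/70 - 1/71) + (1/71 - 1/72) + ... + (1/78 - 1/79)
= 1/70 - 1/79
= 9/5530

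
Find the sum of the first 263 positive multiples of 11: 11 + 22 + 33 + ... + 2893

Factor out 11: = 11(1 + 2 + ... + 263) = 11 × n(n+1)/2
= 11 × 263×264/2
= 11 × 34716
= 381876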